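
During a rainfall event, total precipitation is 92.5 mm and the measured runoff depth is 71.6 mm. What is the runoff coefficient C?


The runoff coefficient C = runoff depth / rainfall depth.
C = 71.6 / 92.5
  = 0.7741.

0.7741


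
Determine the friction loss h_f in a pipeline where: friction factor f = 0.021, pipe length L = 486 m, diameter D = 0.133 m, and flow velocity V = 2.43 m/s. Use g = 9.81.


Darcy-Weisbach equation: h_f = f * (L/D) * V^2/(2g).
f * L/D = 0.021 * 486/0.133 = 76.7368.
V^2/(2g) = 2.43^2 / (2*9.81) = 5.9049 / 19.62 = 0.301 m.
h_f = 76.7368 * 0.301 = 23.095 m.

23.095


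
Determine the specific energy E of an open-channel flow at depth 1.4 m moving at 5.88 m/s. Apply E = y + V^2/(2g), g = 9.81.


Specific energy E = y + V^2/(2g).
Velocity head = V^2/(2g) = 5.88^2 / (2*9.81) = 34.5744 / 19.62 = 1.7622 m.
E = 1.4 + 1.7622 = 3.1622 m.

3.1622


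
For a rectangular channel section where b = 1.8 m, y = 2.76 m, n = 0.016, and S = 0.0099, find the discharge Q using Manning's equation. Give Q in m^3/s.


For a rectangular channel, the cross-sectional area A = b * y = 1.8 * 2.76 = 4.97 m^2.
The wetted perimeter P = b + 2y = 1.8 + 2*2.76 = 7.32 m.
Hydraulic radius R = A/P = 4.97/7.32 = 0.6787 m.
Velocity V = (1/n)*R^(2/3)*S^(1/2) = (1/0.016)*0.6787^(2/3)*0.0099^(1/2) = 4.8026 m/s.
Discharge Q = A * V = 4.97 * 4.8026 = 23.859 m^3/s.

23.859


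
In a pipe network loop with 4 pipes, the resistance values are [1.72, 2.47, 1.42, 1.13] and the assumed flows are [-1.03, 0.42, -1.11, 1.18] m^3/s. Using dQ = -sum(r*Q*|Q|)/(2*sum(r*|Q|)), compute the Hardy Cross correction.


Numerator terms (r*Q*|Q|): 1.72*-1.03*|-1.03| = -1.8247; 2.47*0.42*|0.42| = 0.4357; 1.42*-1.11*|-1.11| = -1.7496; 1.13*1.18*|1.18| = 1.5734.
Sum of numerator = -1.5652.
Denominator terms (r*|Q|): 1.72*|-1.03| = 1.7716; 2.47*|0.42| = 1.0374; 1.42*|-1.11| = 1.5762; 1.13*|1.18| = 1.3334.
2 * sum of denominator = 2 * 5.7186 = 11.4372.
dQ = --1.5652 / 11.4372 = 0.1369 m^3/s.

0.1369


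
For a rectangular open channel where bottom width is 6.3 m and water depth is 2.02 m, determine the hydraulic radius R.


For a rectangular section:
Flow area A = b * y = 6.3 * 2.02 = 12.73 m^2.
Wetted perimeter P = b + 2y = 6.3 + 2*2.02 = 10.34 m.
Hydraulic radius R = A/P = 12.73 / 10.34 = 1.2308 m.

1.2308


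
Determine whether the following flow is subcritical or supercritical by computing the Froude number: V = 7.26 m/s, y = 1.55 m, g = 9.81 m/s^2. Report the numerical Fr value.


The Froude number is defined as Fr = V / sqrt(g*y).
g*y = 9.81 * 1.55 = 15.2055.
sqrt(g*y) = sqrt(15.2055) = 3.8994.
Fr = 7.26 / 3.8994 = 1.8618.
Since Fr > 1, the flow is supercritical.

1.8618


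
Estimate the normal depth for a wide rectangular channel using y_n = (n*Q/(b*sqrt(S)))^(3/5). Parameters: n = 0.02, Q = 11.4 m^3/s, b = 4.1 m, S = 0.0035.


We use the wide-channel approximation y_n = (n*Q/(b*sqrt(S)))^(3/5).
sqrt(S) = sqrt(0.0035) = 0.059161.
Numerator: n*Q = 0.02 * 11.4 = 0.228.
Denominator: b*sqrt(S) = 4.1 * 0.059161 = 0.24256.
arg = 0.94.
y_n = 0.94^(3/5) = 0.9635 m.

0.9635


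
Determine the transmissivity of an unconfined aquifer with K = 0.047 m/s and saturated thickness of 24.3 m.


Transmissivity is defined as T = K * h.
T = 0.047 * 24.3
  = 1.1421 m^2/s.

1.1421


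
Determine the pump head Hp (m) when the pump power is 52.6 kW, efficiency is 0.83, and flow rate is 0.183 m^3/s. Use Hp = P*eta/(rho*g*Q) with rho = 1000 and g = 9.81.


Pump head formula: Hp = P * eta / (rho * g * Q).
Numerator: P * eta = 52.6 * 1000 * 0.83 = 43658.0 W.
Denominator: rho * g * Q = 1000 * 9.81 * 0.183 = 1795.23.
Hp = 43658.0 / 1795.23 = 24.32 m.

24.32


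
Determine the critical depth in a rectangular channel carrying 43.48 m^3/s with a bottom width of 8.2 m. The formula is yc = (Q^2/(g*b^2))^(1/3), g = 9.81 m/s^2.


Using yc = (Q^2 / (g * b^2))^(1/3):
Q^2 = 43.48^2 = 1890.51.
g * b^2 = 9.81 * 8.2^2 = 9.81 * 67.24 = 659.62.
Q^2 / (g*b^2) = 1890.51 / 659.62 = 2.8661.
yc = 2.8661^(1/3) = 1.4205 m.

1.4205


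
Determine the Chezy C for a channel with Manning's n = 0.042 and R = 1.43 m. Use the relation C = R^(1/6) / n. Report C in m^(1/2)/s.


The Chezy coefficient relates to Manning's n through C = R^(1/6) / n.
R^(1/6) = 1.43^(1/6) = 1.061425.
C = 1.061425 / 0.042 = 25.27 m^(1/2)/s.

25.27


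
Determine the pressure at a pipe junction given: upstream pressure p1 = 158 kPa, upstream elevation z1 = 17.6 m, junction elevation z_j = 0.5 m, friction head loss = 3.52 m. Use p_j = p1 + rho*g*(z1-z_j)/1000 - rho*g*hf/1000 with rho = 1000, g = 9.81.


Junction pressure: p_j = p1 + rho*g*(z1 - z_j)/1000 - rho*g*hf/1000.
Elevation term = 1000*9.81*(17.6 - 0.5)/1000 = 167.751 kPa.
Friction term = 1000*9.81*3.52/1000 = 34.531 kPa.
p_j = 158 + 167.751 - 34.531 = 291.22 kPa.

291.22


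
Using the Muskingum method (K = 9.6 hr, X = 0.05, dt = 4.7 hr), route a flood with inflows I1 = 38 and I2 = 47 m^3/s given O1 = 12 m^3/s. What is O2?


Muskingum coefficients:
denom = 2*K*(1-X) + dt = 2*9.6*(1-0.05) + 4.7 = 22.94.
C0 = (dt - 2*K*X)/denom = (4.7 - 2*9.6*0.05)/22.94 = 0.163.
C1 = (dt + 2*K*X)/denom = (4.7 + 2*9.6*0.05)/22.94 = 0.2467.
C2 = (2*K*(1-X) - dt)/denom = 0.5902.
O2 = C0*I2 + C1*I1 + C2*O1
   = 0.163*47 + 0.2467*38 + 0.5902*12
   = 24.12 m^3/s.

24.12


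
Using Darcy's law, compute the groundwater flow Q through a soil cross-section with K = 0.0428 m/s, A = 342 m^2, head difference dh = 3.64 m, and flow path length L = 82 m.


Darcy's law: Q = K * A * i, where i = dh/L.
Hydraulic gradient i = 3.64 / 82 = 0.04439.
Q = 0.0428 * 342 * 0.04439
  = 0.6498 m^3/s.

0.6498


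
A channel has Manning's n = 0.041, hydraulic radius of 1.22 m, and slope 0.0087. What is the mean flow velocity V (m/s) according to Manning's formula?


Manning's equation gives V = (1/n) * R^(2/3) * S^(1/2).
First, compute R^(2/3) = 1.22^(2/3) = 1.1418.
Next, S^(1/2) = 0.0087^(1/2) = 0.093274.
Then 1/n = 1/0.041 = 24.39.
V = 24.39 * 1.1418 * 0.093274 = 2.5975 m/s.

2.5975


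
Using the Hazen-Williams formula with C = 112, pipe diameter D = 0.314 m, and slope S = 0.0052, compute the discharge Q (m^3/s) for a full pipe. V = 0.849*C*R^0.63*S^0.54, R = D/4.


For a full circular pipe, R = D/4 = 0.314/4 = 0.0785 m.
V = 0.849 * 112 * 0.0785^0.63 * 0.0052^0.54
  = 0.849 * 112 * 0.201265 * 0.058431
  = 1.1182 m/s.
Pipe area A = pi*D^2/4 = pi*0.314^2/4 = 0.0774 m^2.
Q = A * V = 0.0774 * 1.1182 = 0.0866 m^3/s.

0.0866


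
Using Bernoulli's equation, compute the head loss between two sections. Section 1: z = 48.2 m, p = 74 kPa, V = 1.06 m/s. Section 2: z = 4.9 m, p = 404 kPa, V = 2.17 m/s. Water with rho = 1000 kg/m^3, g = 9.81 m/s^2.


Total head at each section: H = z + p/(rho*g) + V^2/(2g).
H1 = 48.2 + 74*1000/(1000*9.81) + 1.06^2/(2*9.81)
   = 48.2 + 7.543 + 0.0573
   = 55.801 m.
H2 = 4.9 + 404*1000/(1000*9.81) + 2.17^2/(2*9.81)
   = 4.9 + 41.182 + 0.24
   = 46.322 m.
h_L = H1 - H2 = 55.801 - 46.322 = 9.478 m.

9.478


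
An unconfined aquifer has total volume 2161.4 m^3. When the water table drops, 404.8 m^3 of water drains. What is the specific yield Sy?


Specific yield Sy = Volume drained / Total volume.
Sy = 404.8 / 2161.4
   = 0.1873.

0.1873


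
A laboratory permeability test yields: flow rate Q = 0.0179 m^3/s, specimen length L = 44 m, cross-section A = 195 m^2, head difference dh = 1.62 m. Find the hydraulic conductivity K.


From K = Q*L / (A*dh):
Numerator: Q*L = 0.0179 * 44 = 0.7876.
Denominator: A*dh = 195 * 1.62 = 315.9.
K = 0.7876 / 315.9 = 0.002493 m/s.

0.002493


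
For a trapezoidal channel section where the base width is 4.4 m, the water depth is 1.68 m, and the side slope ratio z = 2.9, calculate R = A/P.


For a trapezoidal section with side slope z:
A = (b + z*y)*y = (4.4 + 2.9*1.68)*1.68 = 15.577 m^2.
P = b + 2*y*sqrt(1 + z^2) = 4.4 + 2*1.68*sqrt(1 + 2.9^2) = 14.707 m.
R = A/P = 15.577 / 14.707 = 1.0591 m.

1.0591


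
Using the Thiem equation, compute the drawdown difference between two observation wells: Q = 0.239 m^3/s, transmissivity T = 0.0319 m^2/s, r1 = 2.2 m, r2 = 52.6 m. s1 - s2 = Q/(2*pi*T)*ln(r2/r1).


Thiem equation: s1 - s2 = Q/(2*pi*T) * ln(r2/r1).
ln(r2/r1) = ln(52.6/2.2) = 3.1743.
Q/(2*pi*T) = 0.239 / (2*pi*0.0319) = 0.239 / 0.2004 = 1.1924.
s1 - s2 = 1.1924 * 3.1743 = 3.785 m.

3.785


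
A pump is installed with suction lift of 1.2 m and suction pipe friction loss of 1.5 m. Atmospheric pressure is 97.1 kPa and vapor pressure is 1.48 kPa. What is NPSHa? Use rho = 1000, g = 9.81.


NPSHa = p_atm/(rho*g) - z_s - hf_s - p_vap/(rho*g).
p_atm/(rho*g) = 97.1*1000 / (1000*9.81) = 9.898 m.
p_vap/(rho*g) = 1.48*1000 / (1000*9.81) = 0.151 m.
NPSHa = 9.898 - 1.2 - 1.5 - 0.151
      = 7.05 m.

7.05


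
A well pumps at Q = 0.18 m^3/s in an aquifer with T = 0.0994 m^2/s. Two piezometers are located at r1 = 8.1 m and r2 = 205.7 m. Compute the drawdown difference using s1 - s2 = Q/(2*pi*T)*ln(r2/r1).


Thiem equation: s1 - s2 = Q/(2*pi*T) * ln(r2/r1).
ln(r2/r1) = ln(205.7/8.1) = 3.2346.
Q/(2*pi*T) = 0.18 / (2*pi*0.0994) = 0.18 / 0.6245 = 0.2882.
s1 - s2 = 0.2882 * 3.2346 = 0.9322 m.

0.9322


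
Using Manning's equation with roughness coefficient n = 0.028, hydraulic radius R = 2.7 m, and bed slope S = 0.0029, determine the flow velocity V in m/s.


Manning's equation gives V = (1/n) * R^(2/3) * S^(1/2).
First, compute R^(2/3) = 2.7^(2/3) = 1.939.
Next, S^(1/2) = 0.0029^(1/2) = 0.053852.
Then 1/n = 1/0.028 = 35.71.
V = 35.71 * 1.939 * 0.053852 = 3.7292 m/s.

3.7292


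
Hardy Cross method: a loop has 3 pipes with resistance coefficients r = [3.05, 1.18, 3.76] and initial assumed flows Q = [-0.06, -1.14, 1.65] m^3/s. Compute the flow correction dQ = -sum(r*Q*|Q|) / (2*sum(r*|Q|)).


Numerator terms (r*Q*|Q|): 3.05*-0.06*|-0.06| = -0.011; 1.18*-1.14*|-1.14| = -1.5335; 3.76*1.65*|1.65| = 10.2366.
Sum of numerator = 8.6921.
Denominator terms (r*|Q|): 3.05*|-0.06| = 0.183; 1.18*|-1.14| = 1.3452; 3.76*|1.65| = 6.204.
2 * sum of denominator = 2 * 7.7322 = 15.4644.
dQ = -8.6921 / 15.4644 = -0.5621 m^3/s.

-0.5621


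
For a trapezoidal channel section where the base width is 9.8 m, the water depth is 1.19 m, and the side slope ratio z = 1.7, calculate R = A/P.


For a trapezoidal section with side slope z:
A = (b + z*y)*y = (9.8 + 1.7*1.19)*1.19 = 14.069 m^2.
P = b + 2*y*sqrt(1 + z^2) = 9.8 + 2*1.19*sqrt(1 + 1.7^2) = 14.494 m.
R = A/P = 14.069 / 14.494 = 0.9707 m.

0.9707


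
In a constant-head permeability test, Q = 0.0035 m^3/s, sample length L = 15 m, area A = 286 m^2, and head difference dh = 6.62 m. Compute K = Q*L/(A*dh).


From K = Q*L / (A*dh):
Numerator: Q*L = 0.0035 * 15 = 0.0525.
Denominator: A*dh = 286 * 6.62 = 1893.32.
K = 0.0525 / 1893.32 = 2.8e-05 m/s.

2.8e-05


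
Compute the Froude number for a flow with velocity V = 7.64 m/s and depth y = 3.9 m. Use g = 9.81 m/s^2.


The Froude number is defined as Fr = V / sqrt(g*y).
g*y = 9.81 * 3.9 = 38.259.
sqrt(g*y) = sqrt(38.259) = 6.1854.
Fr = 7.64 / 6.1854 = 1.2352.

1.2352


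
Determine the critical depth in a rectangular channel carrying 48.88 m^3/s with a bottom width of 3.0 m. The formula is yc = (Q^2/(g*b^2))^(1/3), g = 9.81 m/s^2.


Using yc = (Q^2 / (g * b^2))^(1/3):
Q^2 = 48.88^2 = 2389.25.
g * b^2 = 9.81 * 3.0^2 = 9.81 * 9.0 = 88.29.
Q^2 / (g*b^2) = 2389.25 / 88.29 = 27.0614.
yc = 27.0614^(1/3) = 3.0023 m.

3.0023


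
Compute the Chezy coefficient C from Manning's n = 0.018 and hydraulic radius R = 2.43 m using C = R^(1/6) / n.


The Chezy coefficient relates to Manning's n through C = R^(1/6) / n.
R^(1/6) = 2.43^(1/6) = 1.159492.
C = 1.159492 / 0.018 = 64.42 m^(1/2)/s.

64.42


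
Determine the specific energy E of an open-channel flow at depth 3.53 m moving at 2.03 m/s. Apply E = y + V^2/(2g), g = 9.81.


Specific energy E = y + V^2/(2g).
Velocity head = V^2/(2g) = 2.03^2 / (2*9.81) = 4.1209 / 19.62 = 0.21 m.
E = 3.53 + 0.21 = 3.74 m.

3.74


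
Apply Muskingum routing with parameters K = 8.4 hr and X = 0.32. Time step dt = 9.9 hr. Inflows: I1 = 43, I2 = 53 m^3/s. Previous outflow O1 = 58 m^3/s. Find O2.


Muskingum coefficients:
denom = 2*K*(1-X) + dt = 2*8.4*(1-0.32) + 9.9 = 21.324.
C0 = (dt - 2*K*X)/denom = (9.9 - 2*8.4*0.32)/21.324 = 0.2122.
C1 = (dt + 2*K*X)/denom = (9.9 + 2*8.4*0.32)/21.324 = 0.7164.
C2 = (2*K*(1-X) - dt)/denom = 0.0715.
O2 = C0*I2 + C1*I1 + C2*O1
   = 0.2122*53 + 0.7164*43 + 0.0715*58
   = 46.19 m^3/s.

46.19


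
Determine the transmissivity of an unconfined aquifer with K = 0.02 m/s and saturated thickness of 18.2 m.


Transmissivity is defined as T = K * h.
T = 0.02 * 18.2
  = 0.364 m^2/s.

0.364


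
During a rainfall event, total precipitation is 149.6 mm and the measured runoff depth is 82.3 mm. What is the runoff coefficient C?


The runoff coefficient C = runoff depth / rainfall depth.
C = 82.3 / 149.6
  = 0.5501.

0.5501


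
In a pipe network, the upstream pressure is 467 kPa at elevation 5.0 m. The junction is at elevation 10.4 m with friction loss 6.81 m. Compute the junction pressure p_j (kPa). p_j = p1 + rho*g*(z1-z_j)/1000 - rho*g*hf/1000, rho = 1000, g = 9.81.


Junction pressure: p_j = p1 + rho*g*(z1 - z_j)/1000 - rho*g*hf/1000.
Elevation term = 1000*9.81*(5.0 - 10.4)/1000 = -52.974 kPa.
Friction term = 1000*9.81*6.81/1000 = 66.806 kPa.
p_j = 467 + -52.974 - 66.806 = 347.22 kPa.

347.22


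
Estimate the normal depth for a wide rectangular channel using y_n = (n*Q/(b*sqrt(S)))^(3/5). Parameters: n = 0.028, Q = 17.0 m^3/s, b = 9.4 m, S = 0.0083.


We use the wide-channel approximation y_n = (n*Q/(b*sqrt(S)))^(3/5).
sqrt(S) = sqrt(0.0083) = 0.091104.
Numerator: n*Q = 0.028 * 17.0 = 0.476.
Denominator: b*sqrt(S) = 9.4 * 0.091104 = 0.856378.
arg = 0.5558.
y_n = 0.5558^(3/5) = 0.703 m.

0.703


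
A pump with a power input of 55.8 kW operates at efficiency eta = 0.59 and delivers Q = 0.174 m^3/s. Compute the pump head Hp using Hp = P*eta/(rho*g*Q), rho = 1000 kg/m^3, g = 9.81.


Pump head formula: Hp = P * eta / (rho * g * Q).
Numerator: P * eta = 55.8 * 1000 * 0.59 = 32922.0 W.
Denominator: rho * g * Q = 1000 * 9.81 * 0.174 = 1706.94.
Hp = 32922.0 / 1706.94 = 19.29 m.

19.29


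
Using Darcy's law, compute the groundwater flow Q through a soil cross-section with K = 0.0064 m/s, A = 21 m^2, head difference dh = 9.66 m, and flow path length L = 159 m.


Darcy's law: Q = K * A * i, where i = dh/L.
Hydraulic gradient i = 9.66 / 159 = 0.060755.
Q = 0.0064 * 21 * 0.060755
  = 0.0082 m^3/s.

0.0082


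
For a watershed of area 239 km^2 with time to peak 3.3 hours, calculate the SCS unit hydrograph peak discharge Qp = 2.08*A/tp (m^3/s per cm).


SCS formula: Qp = 2.08 * A / tp.
Qp = 2.08 * 239 / 3.3
   = 497.12 / 3.3
   = 150.64 m^3/s per cm.

150.64


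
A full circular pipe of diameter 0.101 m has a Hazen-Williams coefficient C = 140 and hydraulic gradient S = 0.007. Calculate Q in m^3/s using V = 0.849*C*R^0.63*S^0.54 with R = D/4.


For a full circular pipe, R = D/4 = 0.101/4 = 0.0253 m.
V = 0.849 * 140 * 0.0253^0.63 * 0.007^0.54
  = 0.849 * 140 * 0.098497 * 0.068605
  = 0.8032 m/s.
Pipe area A = pi*D^2/4 = pi*0.101^2/4 = 0.008 m^2.
Q = A * V = 0.008 * 0.8032 = 0.0064 m^3/s.

0.0064


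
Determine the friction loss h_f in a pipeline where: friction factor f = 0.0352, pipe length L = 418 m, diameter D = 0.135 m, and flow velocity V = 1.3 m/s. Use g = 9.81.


Darcy-Weisbach equation: h_f = f * (L/D) * V^2/(2g).
f * L/D = 0.0352 * 418/0.135 = 108.9896.
V^2/(2g) = 1.3^2 / (2*9.81) = 1.69 / 19.62 = 0.0861 m.
h_f = 108.9896 * 0.0861 = 9.388 m.

9.388


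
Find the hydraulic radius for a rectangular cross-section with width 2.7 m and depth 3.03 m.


For a rectangular section:
Flow area A = b * y = 2.7 * 3.03 = 8.18 m^2.
Wetted perimeter P = b + 2y = 2.7 + 2*3.03 = 8.76 m.
Hydraulic radius R = A/P = 8.18 / 8.76 = 0.9339 m.

0.9339


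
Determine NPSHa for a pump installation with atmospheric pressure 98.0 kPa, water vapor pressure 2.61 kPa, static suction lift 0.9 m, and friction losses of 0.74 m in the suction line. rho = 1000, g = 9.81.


NPSHa = p_atm/(rho*g) - z_s - hf_s - p_vap/(rho*g).
p_atm/(rho*g) = 98.0*1000 / (1000*9.81) = 9.99 m.
p_vap/(rho*g) = 2.61*1000 / (1000*9.81) = 0.266 m.
NPSHa = 9.99 - 0.9 - 0.74 - 0.266
      = 8.08 m.

8.08


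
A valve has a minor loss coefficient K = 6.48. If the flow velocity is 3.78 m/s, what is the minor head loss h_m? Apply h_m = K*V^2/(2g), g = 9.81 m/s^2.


Minor loss formula: h_m = K * V^2/(2g).
V^2 = 3.78^2 = 14.2884.
V^2/(2g) = 14.2884 / 19.62 = 0.7283 m.
h_m = 6.48 * 0.7283 = 4.7191 m.

4.7191


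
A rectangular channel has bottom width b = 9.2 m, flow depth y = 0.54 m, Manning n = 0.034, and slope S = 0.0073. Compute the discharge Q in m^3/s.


For a rectangular channel, the cross-sectional area A = b * y = 9.2 * 0.54 = 4.97 m^2.
The wetted perimeter P = b + 2y = 9.2 + 2*0.54 = 10.28 m.
Hydraulic radius R = A/P = 4.97/10.28 = 0.4833 m.
Velocity V = (1/n)*R^(2/3)*S^(1/2) = (1/0.034)*0.4833^(2/3)*0.0073^(1/2) = 1.5475 m/s.
Discharge Q = A * V = 4.97 * 1.5475 = 7.688 m^3/s.

7.688


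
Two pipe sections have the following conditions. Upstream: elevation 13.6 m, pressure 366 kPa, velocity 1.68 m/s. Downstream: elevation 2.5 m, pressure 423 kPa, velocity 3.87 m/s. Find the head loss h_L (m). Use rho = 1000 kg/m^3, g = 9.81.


Total head at each section: H = z + p/(rho*g) + V^2/(2g).
H1 = 13.6 + 366*1000/(1000*9.81) + 1.68^2/(2*9.81)
   = 13.6 + 37.309 + 0.1439
   = 51.053 m.
H2 = 2.5 + 423*1000/(1000*9.81) + 3.87^2/(2*9.81)
   = 2.5 + 43.119 + 0.7633
   = 46.383 m.
h_L = H1 - H2 = 51.053 - 46.383 = 4.67 m.

4.67


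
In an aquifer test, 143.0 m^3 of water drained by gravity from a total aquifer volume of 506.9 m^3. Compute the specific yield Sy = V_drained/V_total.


Specific yield Sy = Volume drained / Total volume.
Sy = 143.0 / 506.9
   = 0.2821.

0.2821


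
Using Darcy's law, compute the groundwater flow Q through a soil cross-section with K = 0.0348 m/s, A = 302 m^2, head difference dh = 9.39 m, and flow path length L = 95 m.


Darcy's law: Q = K * A * i, where i = dh/L.
Hydraulic gradient i = 9.39 / 95 = 0.098842.
Q = 0.0348 * 302 * 0.098842
  = 1.0388 m^3/s.

1.0388


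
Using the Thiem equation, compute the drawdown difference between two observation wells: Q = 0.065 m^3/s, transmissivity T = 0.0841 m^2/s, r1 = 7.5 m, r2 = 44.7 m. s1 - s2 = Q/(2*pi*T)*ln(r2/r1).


Thiem equation: s1 - s2 = Q/(2*pi*T) * ln(r2/r1).
ln(r2/r1) = ln(44.7/7.5) = 1.7851.
Q/(2*pi*T) = 0.065 / (2*pi*0.0841) = 0.065 / 0.5284 = 0.123.
s1 - s2 = 0.123 * 1.7851 = 0.2196 m.

0.2196


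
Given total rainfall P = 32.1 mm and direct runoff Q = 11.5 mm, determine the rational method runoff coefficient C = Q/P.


The runoff coefficient C = runoff depth / rainfall depth.
C = 11.5 / 32.1
  = 0.3583.

0.3583


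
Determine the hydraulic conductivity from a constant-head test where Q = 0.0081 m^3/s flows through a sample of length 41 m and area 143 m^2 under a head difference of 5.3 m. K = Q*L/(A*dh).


From K = Q*L / (A*dh):
Numerator: Q*L = 0.0081 * 41 = 0.3321.
Denominator: A*dh = 143 * 5.3 = 757.9.
K = 0.3321 / 757.9 = 0.000438 m/s.

0.000438


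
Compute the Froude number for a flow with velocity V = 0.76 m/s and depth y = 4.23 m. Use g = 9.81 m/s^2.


The Froude number is defined as Fr = V / sqrt(g*y).
g*y = 9.81 * 4.23 = 41.4963.
sqrt(g*y) = sqrt(41.4963) = 6.4418.
Fr = 0.76 / 6.4418 = 0.118.

0.118


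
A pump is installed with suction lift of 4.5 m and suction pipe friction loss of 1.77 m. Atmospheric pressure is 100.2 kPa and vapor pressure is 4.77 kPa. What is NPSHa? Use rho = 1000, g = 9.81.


NPSHa = p_atm/(rho*g) - z_s - hf_s - p_vap/(rho*g).
p_atm/(rho*g) = 100.2*1000 / (1000*9.81) = 10.214 m.
p_vap/(rho*g) = 4.77*1000 / (1000*9.81) = 0.486 m.
NPSHa = 10.214 - 4.5 - 1.77 - 0.486
      = 3.46 m.

3.46


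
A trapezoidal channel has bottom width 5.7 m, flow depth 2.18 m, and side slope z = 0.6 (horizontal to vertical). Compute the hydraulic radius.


For a trapezoidal section with side slope z:
A = (b + z*y)*y = (5.7 + 0.6*2.18)*2.18 = 15.277 m^2.
P = b + 2*y*sqrt(1 + z^2) = 5.7 + 2*2.18*sqrt(1 + 0.6^2) = 10.785 m.
R = A/P = 15.277 / 10.785 = 1.4166 m.

1.4166


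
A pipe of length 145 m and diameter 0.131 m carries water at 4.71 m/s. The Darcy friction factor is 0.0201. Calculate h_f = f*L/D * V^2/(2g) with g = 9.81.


Darcy-Weisbach equation: h_f = f * (L/D) * V^2/(2g).
f * L/D = 0.0201 * 145/0.131 = 22.2481.
V^2/(2g) = 4.71^2 / (2*9.81) = 22.1841 / 19.62 = 1.1307 m.
h_f = 22.2481 * 1.1307 = 25.156 m.

25.156


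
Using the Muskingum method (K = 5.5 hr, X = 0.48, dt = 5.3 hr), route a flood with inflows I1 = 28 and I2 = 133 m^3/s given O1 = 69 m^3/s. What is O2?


Muskingum coefficients:
denom = 2*K*(1-X) + dt = 2*5.5*(1-0.48) + 5.3 = 11.02.
C0 = (dt - 2*K*X)/denom = (5.3 - 2*5.5*0.48)/11.02 = 0.0018.
C1 = (dt + 2*K*X)/denom = (5.3 + 2*5.5*0.48)/11.02 = 0.9601.
C2 = (2*K*(1-X) - dt)/denom = 0.0381.
O2 = C0*I2 + C1*I1 + C2*O1
   = 0.0018*133 + 0.9601*28 + 0.0381*69
   = 29.75 m^3/s.

29.75


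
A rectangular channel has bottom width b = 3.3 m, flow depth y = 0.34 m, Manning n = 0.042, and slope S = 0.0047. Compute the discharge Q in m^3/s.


For a rectangular channel, the cross-sectional area A = b * y = 3.3 * 0.34 = 1.12 m^2.
The wetted perimeter P = b + 2y = 3.3 + 2*0.34 = 3.98 m.
Hydraulic radius R = A/P = 1.12/3.98 = 0.2819 m.
Velocity V = (1/n)*R^(2/3)*S^(1/2) = (1/0.042)*0.2819^(2/3)*0.0047^(1/2) = 0.7018 m/s.
Discharge Q = A * V = 1.12 * 0.7018 = 0.787 m^3/s.

0.787


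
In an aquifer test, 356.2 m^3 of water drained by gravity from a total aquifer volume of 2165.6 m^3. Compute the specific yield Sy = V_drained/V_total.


Specific yield Sy = Volume drained / Total volume.
Sy = 356.2 / 2165.6
   = 0.1645.

0.1645


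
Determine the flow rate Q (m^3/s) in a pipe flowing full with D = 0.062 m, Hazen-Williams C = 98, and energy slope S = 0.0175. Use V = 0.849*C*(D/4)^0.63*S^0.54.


For a full circular pipe, R = D/4 = 0.062/4 = 0.0155 m.
V = 0.849 * 98 * 0.0155^0.63 * 0.0175^0.54
  = 0.849 * 98 * 0.072428 * 0.112523
  = 0.6781 m/s.
Pipe area A = pi*D^2/4 = pi*0.062^2/4 = 0.003 m^2.
Q = A * V = 0.003 * 0.6781 = 0.002 m^3/s.

0.002


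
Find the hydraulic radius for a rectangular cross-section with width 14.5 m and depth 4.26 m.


For a rectangular section:
Flow area A = b * y = 14.5 * 4.26 = 61.77 m^2.
Wetted perimeter P = b + 2y = 14.5 + 2*4.26 = 23.02 m.
Hydraulic radius R = A/P = 61.77 / 23.02 = 2.6833 m.

2.6833


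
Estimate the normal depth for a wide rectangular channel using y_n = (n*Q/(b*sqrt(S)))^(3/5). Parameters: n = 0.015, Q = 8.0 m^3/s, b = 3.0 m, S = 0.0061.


We use the wide-channel approximation y_n = (n*Q/(b*sqrt(S)))^(3/5).
sqrt(S) = sqrt(0.0061) = 0.078102.
Numerator: n*Q = 0.015 * 8.0 = 0.12.
Denominator: b*sqrt(S) = 3.0 * 0.078102 = 0.234306.
arg = 0.5121.
y_n = 0.5121^(3/5) = 0.6693 m.

0.6693


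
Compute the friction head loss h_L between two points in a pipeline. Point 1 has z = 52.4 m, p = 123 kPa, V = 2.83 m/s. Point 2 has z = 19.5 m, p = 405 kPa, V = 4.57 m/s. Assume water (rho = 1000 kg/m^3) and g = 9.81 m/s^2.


Total head at each section: H = z + p/(rho*g) + V^2/(2g).
H1 = 52.4 + 123*1000/(1000*9.81) + 2.83^2/(2*9.81)
   = 52.4 + 12.538 + 0.4082
   = 65.346 m.
H2 = 19.5 + 405*1000/(1000*9.81) + 4.57^2/(2*9.81)
   = 19.5 + 41.284 + 1.0645
   = 61.849 m.
h_L = H1 - H2 = 65.346 - 61.849 = 3.498 m.

3.498


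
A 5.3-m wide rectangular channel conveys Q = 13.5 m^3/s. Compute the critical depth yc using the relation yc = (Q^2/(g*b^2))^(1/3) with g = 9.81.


Using yc = (Q^2 / (g * b^2))^(1/3):
Q^2 = 13.5^2 = 182.25.
g * b^2 = 9.81 * 5.3^2 = 9.81 * 28.09 = 275.56.
Q^2 / (g*b^2) = 182.25 / 275.56 = 0.6614.
yc = 0.6614^(1/3) = 0.8713 m.

0.8713


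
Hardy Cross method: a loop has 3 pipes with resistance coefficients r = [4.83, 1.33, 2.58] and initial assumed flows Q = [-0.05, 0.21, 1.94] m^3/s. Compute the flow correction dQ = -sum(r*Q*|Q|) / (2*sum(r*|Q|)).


Numerator terms (r*Q*|Q|): 4.83*-0.05*|-0.05| = -0.0121; 1.33*0.21*|0.21| = 0.0587; 2.58*1.94*|1.94| = 9.7101.
Sum of numerator = 9.7567.
Denominator terms (r*|Q|): 4.83*|-0.05| = 0.2415; 1.33*|0.21| = 0.2793; 2.58*|1.94| = 5.0052.
2 * sum of denominator = 2 * 5.526 = 11.052.
dQ = -9.7567 / 11.052 = -0.8828 m^3/s.

-0.8828


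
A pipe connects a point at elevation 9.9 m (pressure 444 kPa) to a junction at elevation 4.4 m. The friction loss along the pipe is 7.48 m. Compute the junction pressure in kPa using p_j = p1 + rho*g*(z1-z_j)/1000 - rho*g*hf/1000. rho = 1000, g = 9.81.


Junction pressure: p_j = p1 + rho*g*(z1 - z_j)/1000 - rho*g*hf/1000.
Elevation term = 1000*9.81*(9.9 - 4.4)/1000 = 53.955 kPa.
Friction term = 1000*9.81*7.48/1000 = 73.379 kPa.
p_j = 444 + 53.955 - 73.379 = 424.58 kPa.

424.58


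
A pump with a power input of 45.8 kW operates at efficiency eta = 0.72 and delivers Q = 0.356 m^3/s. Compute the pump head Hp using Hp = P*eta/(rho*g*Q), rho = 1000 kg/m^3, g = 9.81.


Pump head formula: Hp = P * eta / (rho * g * Q).
Numerator: P * eta = 45.8 * 1000 * 0.72 = 32976.0 W.
Denominator: rho * g * Q = 1000 * 9.81 * 0.356 = 3492.36.
Hp = 32976.0 / 3492.36 = 9.44 m.

9.44


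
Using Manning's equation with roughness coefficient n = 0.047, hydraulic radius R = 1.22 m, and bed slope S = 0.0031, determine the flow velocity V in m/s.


Manning's equation gives V = (1/n) * R^(2/3) * S^(1/2).
First, compute R^(2/3) = 1.22^(2/3) = 1.1418.
Next, S^(1/2) = 0.0031^(1/2) = 0.055678.
Then 1/n = 1/0.047 = 21.28.
V = 21.28 * 1.1418 * 0.055678 = 1.3526 m/s.

1.3526


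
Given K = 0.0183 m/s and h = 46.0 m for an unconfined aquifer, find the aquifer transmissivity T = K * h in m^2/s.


Transmissivity is defined as T = K * h.
T = 0.0183 * 46.0
  = 0.8418 m^2/s.

0.8418


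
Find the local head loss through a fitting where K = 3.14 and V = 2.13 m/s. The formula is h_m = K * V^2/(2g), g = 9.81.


Minor loss formula: h_m = K * V^2/(2g).
V^2 = 2.13^2 = 4.5369.
V^2/(2g) = 4.5369 / 19.62 = 0.2312 m.
h_m = 3.14 * 0.2312 = 0.7261 m.

0.7261


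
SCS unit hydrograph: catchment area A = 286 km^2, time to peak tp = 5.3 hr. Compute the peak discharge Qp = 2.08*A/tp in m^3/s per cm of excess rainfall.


SCS formula: Qp = 2.08 * A / tp.
Qp = 2.08 * 286 / 5.3
   = 594.88 / 5.3
   = 112.24 m^3/s per cm.

112.24


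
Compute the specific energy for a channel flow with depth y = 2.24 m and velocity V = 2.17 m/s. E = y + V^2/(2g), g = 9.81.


Specific energy E = y + V^2/(2g).
Velocity head = V^2/(2g) = 2.17^2 / (2*9.81) = 4.7089 / 19.62 = 0.24 m.
E = 2.24 + 0.24 = 2.48 m.

2.48


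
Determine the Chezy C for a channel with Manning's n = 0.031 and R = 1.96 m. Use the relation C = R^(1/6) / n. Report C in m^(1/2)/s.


The Chezy coefficient relates to Manning's n through C = R^(1/6) / n.
R^(1/6) = 1.96^(1/6) = 1.118689.
C = 1.118689 / 0.031 = 36.09 m^(1/2)/s.

36.09


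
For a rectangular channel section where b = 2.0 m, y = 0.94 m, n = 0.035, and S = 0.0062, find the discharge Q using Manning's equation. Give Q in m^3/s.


For a rectangular channel, the cross-sectional area A = b * y = 2.0 * 0.94 = 1.88 m^2.
The wetted perimeter P = b + 2y = 2.0 + 2*0.94 = 3.88 m.
Hydraulic radius R = A/P = 1.88/3.88 = 0.4845 m.
Velocity V = (1/n)*R^(2/3)*S^(1/2) = (1/0.035)*0.4845^(2/3)*0.0062^(1/2) = 1.3879 m/s.
Discharge Q = A * V = 1.88 * 1.3879 = 2.609 m^3/s.

2.609


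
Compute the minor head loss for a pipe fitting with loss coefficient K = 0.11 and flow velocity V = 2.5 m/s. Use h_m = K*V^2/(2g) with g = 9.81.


Minor loss formula: h_m = K * V^2/(2g).
V^2 = 2.5^2 = 6.25.
V^2/(2g) = 6.25 / 19.62 = 0.3186 m.
h_m = 0.11 * 0.3186 = 0.035 m.

0.035


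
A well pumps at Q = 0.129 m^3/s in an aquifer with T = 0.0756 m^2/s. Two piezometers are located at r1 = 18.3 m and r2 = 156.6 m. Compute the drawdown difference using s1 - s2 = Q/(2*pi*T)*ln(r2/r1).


Thiem equation: s1 - s2 = Q/(2*pi*T) * ln(r2/r1).
ln(r2/r1) = ln(156.6/18.3) = 2.1468.
Q/(2*pi*T) = 0.129 / (2*pi*0.0756) = 0.129 / 0.475 = 0.2716.
s1 - s2 = 0.2716 * 2.1468 = 0.583 m.

0.583


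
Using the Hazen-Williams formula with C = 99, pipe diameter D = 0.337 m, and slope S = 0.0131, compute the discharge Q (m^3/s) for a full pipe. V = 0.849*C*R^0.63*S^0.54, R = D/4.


For a full circular pipe, R = D/4 = 0.337/4 = 0.0843 m.
V = 0.849 * 99 * 0.0843^0.63 * 0.0131^0.54
  = 0.849 * 99 * 0.210431 * 0.096234
  = 1.7021 m/s.
Pipe area A = pi*D^2/4 = pi*0.337^2/4 = 0.0892 m^2.
Q = A * V = 0.0892 * 1.7021 = 0.1518 m^3/s.

0.1518


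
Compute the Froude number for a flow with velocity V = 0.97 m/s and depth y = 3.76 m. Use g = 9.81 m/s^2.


The Froude number is defined as Fr = V / sqrt(g*y).
g*y = 9.81 * 3.76 = 36.8856.
sqrt(g*y) = sqrt(36.8856) = 6.0734.
Fr = 0.97 / 6.0734 = 0.1597.

0.1597


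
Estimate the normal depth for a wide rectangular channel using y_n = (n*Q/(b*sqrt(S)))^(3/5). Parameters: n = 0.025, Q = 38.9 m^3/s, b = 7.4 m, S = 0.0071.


We use the wide-channel approximation y_n = (n*Q/(b*sqrt(S)))^(3/5).
sqrt(S) = sqrt(0.0071) = 0.084261.
Numerator: n*Q = 0.025 * 38.9 = 0.9725.
Denominator: b*sqrt(S) = 7.4 * 0.084261 = 0.623531.
arg = 1.5597.
y_n = 1.5597^(3/5) = 1.3056 m.

1.3056


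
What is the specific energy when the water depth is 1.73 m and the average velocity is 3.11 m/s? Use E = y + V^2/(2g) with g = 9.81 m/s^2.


Specific energy E = y + V^2/(2g).
Velocity head = V^2/(2g) = 3.11^2 / (2*9.81) = 9.6721 / 19.62 = 0.493 m.
E = 1.73 + 0.493 = 2.223 m.

2.223


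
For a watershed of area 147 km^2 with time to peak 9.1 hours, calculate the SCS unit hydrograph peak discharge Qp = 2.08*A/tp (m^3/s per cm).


SCS formula: Qp = 2.08 * A / tp.
Qp = 2.08 * 147 / 9.1
   = 305.76 / 9.1
   = 33.6 m^3/s per cm.

33.6


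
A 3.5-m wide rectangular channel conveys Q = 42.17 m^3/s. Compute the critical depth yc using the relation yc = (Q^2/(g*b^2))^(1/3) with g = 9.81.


Using yc = (Q^2 / (g * b^2))^(1/3):
Q^2 = 42.17^2 = 1778.31.
g * b^2 = 9.81 * 3.5^2 = 9.81 * 12.25 = 120.17.
Q^2 / (g*b^2) = 1778.31 / 120.17 = 14.7983.
yc = 14.7983^(1/3) = 2.4551 m.

2.4551


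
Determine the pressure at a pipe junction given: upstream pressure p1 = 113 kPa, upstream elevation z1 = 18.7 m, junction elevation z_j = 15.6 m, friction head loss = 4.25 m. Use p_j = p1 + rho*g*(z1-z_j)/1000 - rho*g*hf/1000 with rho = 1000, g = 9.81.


Junction pressure: p_j = p1 + rho*g*(z1 - z_j)/1000 - rho*g*hf/1000.
Elevation term = 1000*9.81*(18.7 - 15.6)/1000 = 30.411 kPa.
Friction term = 1000*9.81*4.25/1000 = 41.693 kPa.
p_j = 113 + 30.411 - 41.693 = 101.72 kPa.

101.72


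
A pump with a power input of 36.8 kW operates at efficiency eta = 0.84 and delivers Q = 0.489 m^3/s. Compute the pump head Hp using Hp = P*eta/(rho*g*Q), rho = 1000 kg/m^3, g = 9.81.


Pump head formula: Hp = P * eta / (rho * g * Q).
Numerator: P * eta = 36.8 * 1000 * 0.84 = 30912.0 W.
Denominator: rho * g * Q = 1000 * 9.81 * 0.489 = 4797.09.
Hp = 30912.0 / 4797.09 = 6.44 m.

6.44


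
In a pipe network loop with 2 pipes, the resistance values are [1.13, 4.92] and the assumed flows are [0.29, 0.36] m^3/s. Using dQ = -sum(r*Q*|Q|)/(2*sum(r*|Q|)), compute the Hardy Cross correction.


Numerator terms (r*Q*|Q|): 1.13*0.29*|0.29| = 0.095; 4.92*0.36*|0.36| = 0.6376.
Sum of numerator = 0.7327.
Denominator terms (r*|Q|): 1.13*|0.29| = 0.3277; 4.92*|0.36| = 1.7712.
2 * sum of denominator = 2 * 2.0989 = 4.1978.
dQ = -0.7327 / 4.1978 = -0.1745 m^3/s.

-0.1745


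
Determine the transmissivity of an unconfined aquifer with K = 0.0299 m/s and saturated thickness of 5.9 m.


Transmissivity is defined as T = K * h.
T = 0.0299 * 5.9
  = 0.1764 m^2/s.

0.1764


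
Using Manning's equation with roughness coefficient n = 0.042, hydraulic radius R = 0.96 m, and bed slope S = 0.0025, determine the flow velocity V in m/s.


Manning's equation gives V = (1/n) * R^(2/3) * S^(1/2).
First, compute R^(2/3) = 0.96^(2/3) = 0.9732.
Next, S^(1/2) = 0.0025^(1/2) = 0.05.
Then 1/n = 1/0.042 = 23.81.
V = 23.81 * 0.9732 * 0.05 = 1.1585 m/s.

1.1585


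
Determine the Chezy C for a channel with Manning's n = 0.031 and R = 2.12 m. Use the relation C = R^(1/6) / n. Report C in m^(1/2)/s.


The Chezy coefficient relates to Manning's n through C = R^(1/6) / n.
R^(1/6) = 2.12^(1/6) = 1.133416.
C = 1.133416 / 0.031 = 36.56 m^(1/2)/s.

36.56


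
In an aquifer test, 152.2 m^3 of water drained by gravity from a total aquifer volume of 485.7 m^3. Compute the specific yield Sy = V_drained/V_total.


Specific yield Sy = Volume drained / Total volume.
Sy = 152.2 / 485.7
   = 0.3134.

0.3134


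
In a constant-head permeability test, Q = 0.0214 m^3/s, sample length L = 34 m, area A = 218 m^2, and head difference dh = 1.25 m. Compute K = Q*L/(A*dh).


From K = Q*L / (A*dh):
Numerator: Q*L = 0.0214 * 34 = 0.7276.
Denominator: A*dh = 218 * 1.25 = 272.5.
K = 0.7276 / 272.5 = 0.00267 m/s.

0.00267


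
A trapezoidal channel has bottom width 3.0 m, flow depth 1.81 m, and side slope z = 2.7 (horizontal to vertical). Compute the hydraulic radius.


For a trapezoidal section with side slope z:
A = (b + z*y)*y = (3.0 + 2.7*1.81)*1.81 = 14.275 m^2.
P = b + 2*y*sqrt(1 + z^2) = 3.0 + 2*1.81*sqrt(1 + 2.7^2) = 13.423 m.
R = A/P = 14.275 / 13.423 = 1.0635 m.

1.0635


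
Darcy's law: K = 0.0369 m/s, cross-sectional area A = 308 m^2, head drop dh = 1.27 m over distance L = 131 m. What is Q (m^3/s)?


Darcy's law: Q = K * A * i, where i = dh/L.
Hydraulic gradient i = 1.27 / 131 = 0.009695.
Q = 0.0369 * 308 * 0.009695
  = 0.1102 m^3/s.

0.1102


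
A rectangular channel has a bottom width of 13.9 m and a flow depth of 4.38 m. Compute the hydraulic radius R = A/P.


For a rectangular section:
Flow area A = b * y = 13.9 * 4.38 = 60.88 m^2.
Wetted perimeter P = b + 2y = 13.9 + 2*4.38 = 22.66 m.
Hydraulic radius R = A/P = 60.88 / 22.66 = 2.6868 m.

2.6868


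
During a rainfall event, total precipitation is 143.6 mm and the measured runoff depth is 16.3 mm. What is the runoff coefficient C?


The runoff coefficient C = runoff depth / rainfall depth.
C = 16.3 / 143.6
  = 0.1135.

0.1135


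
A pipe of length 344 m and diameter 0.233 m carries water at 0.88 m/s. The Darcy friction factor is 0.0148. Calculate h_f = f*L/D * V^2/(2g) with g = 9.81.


Darcy-Weisbach equation: h_f = f * (L/D) * V^2/(2g).
f * L/D = 0.0148 * 344/0.233 = 21.8506.
V^2/(2g) = 0.88^2 / (2*9.81) = 0.7744 / 19.62 = 0.0395 m.
h_f = 21.8506 * 0.0395 = 0.862 m.

0.862


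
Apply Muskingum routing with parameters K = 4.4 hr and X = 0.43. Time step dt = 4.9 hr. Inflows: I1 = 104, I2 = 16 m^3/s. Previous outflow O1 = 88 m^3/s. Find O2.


Muskingum coefficients:
denom = 2*K*(1-X) + dt = 2*4.4*(1-0.43) + 4.9 = 9.916.
C0 = (dt - 2*K*X)/denom = (4.9 - 2*4.4*0.43)/9.916 = 0.1125.
C1 = (dt + 2*K*X)/denom = (4.9 + 2*4.4*0.43)/9.916 = 0.8758.
C2 = (2*K*(1-X) - dt)/denom = 0.0117.
O2 = C0*I2 + C1*I1 + C2*O1
   = 0.1125*16 + 0.8758*104 + 0.0117*88
   = 93.91 m^3/s.

93.91


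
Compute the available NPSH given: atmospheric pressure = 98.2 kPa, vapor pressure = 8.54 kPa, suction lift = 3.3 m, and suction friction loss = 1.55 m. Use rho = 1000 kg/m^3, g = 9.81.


NPSHa = p_atm/(rho*g) - z_s - hf_s - p_vap/(rho*g).
p_atm/(rho*g) = 98.2*1000 / (1000*9.81) = 10.01 m.
p_vap/(rho*g) = 8.54*1000 / (1000*9.81) = 0.871 m.
NPSHa = 10.01 - 3.3 - 1.55 - 0.871
      = 4.29 m.

4.29


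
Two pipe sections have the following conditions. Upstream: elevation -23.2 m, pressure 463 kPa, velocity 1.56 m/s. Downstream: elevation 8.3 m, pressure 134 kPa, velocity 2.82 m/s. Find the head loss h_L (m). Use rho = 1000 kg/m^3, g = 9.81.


Total head at each section: H = z + p/(rho*g) + V^2/(2g).
H1 = -23.2 + 463*1000/(1000*9.81) + 1.56^2/(2*9.81)
   = -23.2 + 47.197 + 0.124
   = 24.121 m.
H2 = 8.3 + 134*1000/(1000*9.81) + 2.82^2/(2*9.81)
   = 8.3 + 13.66 + 0.4053
   = 22.365 m.
h_L = H1 - H2 = 24.121 - 22.365 = 1.756 m.

1.756


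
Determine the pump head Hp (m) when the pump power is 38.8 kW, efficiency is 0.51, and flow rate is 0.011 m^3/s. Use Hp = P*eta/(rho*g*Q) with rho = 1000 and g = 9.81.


Pump head formula: Hp = P * eta / (rho * g * Q).
Numerator: P * eta = 38.8 * 1000 * 0.51 = 19788.0 W.
Denominator: rho * g * Q = 1000 * 9.81 * 0.011 = 107.91.
Hp = 19788.0 / 107.91 = 183.38 m.

183.38


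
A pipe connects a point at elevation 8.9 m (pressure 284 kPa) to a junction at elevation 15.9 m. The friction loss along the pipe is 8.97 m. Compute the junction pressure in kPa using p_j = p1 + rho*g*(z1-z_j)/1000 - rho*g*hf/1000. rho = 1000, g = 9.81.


Junction pressure: p_j = p1 + rho*g*(z1 - z_j)/1000 - rho*g*hf/1000.
Elevation term = 1000*9.81*(8.9 - 15.9)/1000 = -68.67 kPa.
Friction term = 1000*9.81*8.97/1000 = 87.996 kPa.
p_j = 284 + -68.67 - 87.996 = 127.33 kPa.

127.33


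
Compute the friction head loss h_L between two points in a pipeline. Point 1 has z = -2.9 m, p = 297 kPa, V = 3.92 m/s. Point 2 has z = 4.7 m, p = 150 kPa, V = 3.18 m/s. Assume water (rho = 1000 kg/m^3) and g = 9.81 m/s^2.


Total head at each section: H = z + p/(rho*g) + V^2/(2g).
H1 = -2.9 + 297*1000/(1000*9.81) + 3.92^2/(2*9.81)
   = -2.9 + 30.275 + 0.7832
   = 28.158 m.
H2 = 4.7 + 150*1000/(1000*9.81) + 3.18^2/(2*9.81)
   = 4.7 + 15.291 + 0.5154
   = 20.506 m.
h_L = H1 - H2 = 28.158 - 20.506 = 7.652 m.

7.652


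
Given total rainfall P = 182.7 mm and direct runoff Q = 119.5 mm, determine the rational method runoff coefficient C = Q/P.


The runoff coefficient C = runoff depth / rainfall depth.
C = 119.5 / 182.7
  = 0.6541.

0.6541


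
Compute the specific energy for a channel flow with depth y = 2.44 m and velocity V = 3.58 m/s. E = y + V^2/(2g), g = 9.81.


Specific energy E = y + V^2/(2g).
Velocity head = V^2/(2g) = 3.58^2 / (2*9.81) = 12.8164 / 19.62 = 0.6532 m.
E = 2.44 + 0.6532 = 3.0932 m.

3.0932


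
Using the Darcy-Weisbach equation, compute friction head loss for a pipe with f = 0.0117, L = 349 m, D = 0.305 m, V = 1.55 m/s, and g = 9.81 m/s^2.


Darcy-Weisbach equation: h_f = f * (L/D) * V^2/(2g).
f * L/D = 0.0117 * 349/0.305 = 13.3879.
V^2/(2g) = 1.55^2 / (2*9.81) = 2.4025 / 19.62 = 0.1225 m.
h_f = 13.3879 * 0.1225 = 1.639 m.

1.639


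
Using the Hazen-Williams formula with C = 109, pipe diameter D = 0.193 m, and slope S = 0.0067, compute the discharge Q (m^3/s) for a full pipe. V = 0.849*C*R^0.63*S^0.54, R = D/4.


For a full circular pipe, R = D/4 = 0.193/4 = 0.0483 m.
V = 0.849 * 109 * 0.0483^0.63 * 0.0067^0.54
  = 0.849 * 109 * 0.148116 * 0.067001
  = 0.9184 m/s.
Pipe area A = pi*D^2/4 = pi*0.193^2/4 = 0.0293 m^2.
Q = A * V = 0.0293 * 0.9184 = 0.0269 m^3/s.

0.0269


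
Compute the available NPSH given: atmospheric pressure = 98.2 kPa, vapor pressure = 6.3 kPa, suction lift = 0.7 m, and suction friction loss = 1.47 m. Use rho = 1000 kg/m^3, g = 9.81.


NPSHa = p_atm/(rho*g) - z_s - hf_s - p_vap/(rho*g).
p_atm/(rho*g) = 98.2*1000 / (1000*9.81) = 10.01 m.
p_vap/(rho*g) = 6.3*1000 / (1000*9.81) = 0.642 m.
NPSHa = 10.01 - 0.7 - 1.47 - 0.642
      = 7.2 m.

7.2


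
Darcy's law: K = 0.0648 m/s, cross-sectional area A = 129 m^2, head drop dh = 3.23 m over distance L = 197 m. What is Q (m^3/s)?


Darcy's law: Q = K * A * i, where i = dh/L.
Hydraulic gradient i = 3.23 / 197 = 0.016396.
Q = 0.0648 * 129 * 0.016396
  = 0.1371 m^3/s.

0.1371


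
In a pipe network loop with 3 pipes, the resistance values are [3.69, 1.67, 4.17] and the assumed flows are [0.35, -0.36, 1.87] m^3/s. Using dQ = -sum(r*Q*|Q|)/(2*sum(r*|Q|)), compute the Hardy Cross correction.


Numerator terms (r*Q*|Q|): 3.69*0.35*|0.35| = 0.452; 1.67*-0.36*|-0.36| = -0.2164; 4.17*1.87*|1.87| = 14.5821.
Sum of numerator = 14.8177.
Denominator terms (r*|Q|): 3.69*|0.35| = 1.2915; 1.67*|-0.36| = 0.6012; 4.17*|1.87| = 7.7979.
2 * sum of denominator = 2 * 9.6906 = 19.3812.
dQ = -14.8177 / 19.3812 = -0.7645 m^3/s.

-0.7645
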